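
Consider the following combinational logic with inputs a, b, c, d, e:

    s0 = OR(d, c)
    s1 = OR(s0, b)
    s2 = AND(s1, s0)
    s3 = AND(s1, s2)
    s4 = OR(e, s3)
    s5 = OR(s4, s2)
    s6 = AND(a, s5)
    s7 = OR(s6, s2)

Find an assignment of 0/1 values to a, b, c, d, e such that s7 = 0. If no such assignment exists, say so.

a=0, b=0, c=0, d=0, e=0

s7 = OR(s6, s2) must be 0, so both s6 = 0 and s2 = 0.
s6 = AND(a, s5) must be 0, so at least one of a, s5 is 0.
Check with a=0, b=0, c=0, d=0, e=0:
s0 = OR(d, c) = OR(0, 0) = 0
s1 = OR(s0, b) = OR(0, 0) = 0
s2 = AND(s1, s0) = AND(0, 0) = 0
s3 = AND(s1, s2) = AND(0, 0) = 0
s4 = OR(e, s3) = OR(0, 0) = 0
s5 = OR(s4, s2) = OR(0, 0) = 0
s6 = AND(a, s5) = AND(0, 0) = 0
s7 = OR(s6, s2) = OR(0, 0) = 0
So s7 = 0 as required.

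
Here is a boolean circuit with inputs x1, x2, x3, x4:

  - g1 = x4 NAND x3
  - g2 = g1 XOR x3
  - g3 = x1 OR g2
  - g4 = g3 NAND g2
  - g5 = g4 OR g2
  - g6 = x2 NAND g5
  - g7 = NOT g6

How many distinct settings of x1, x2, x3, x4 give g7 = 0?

g7 = NOT g6 must be 0, so g6 = 1.
Enumerating the 16 input combinations, 8 give g7 = 0 and 8 give g7 = 1.

8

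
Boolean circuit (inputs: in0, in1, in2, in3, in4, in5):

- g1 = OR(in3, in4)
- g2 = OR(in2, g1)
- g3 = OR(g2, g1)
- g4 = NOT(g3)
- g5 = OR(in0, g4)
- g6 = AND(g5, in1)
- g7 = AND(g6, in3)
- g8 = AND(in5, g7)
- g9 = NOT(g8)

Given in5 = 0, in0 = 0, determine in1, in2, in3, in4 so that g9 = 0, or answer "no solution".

no solution exists

With in5 = 0, in0 = 0 fixed, none of the 16 settings of in1, in2, in3, in4 give g9 = 0.
For example, with in1=0, in2=1, in3=1, in4=1:
g1 = OR(in3, in4) = OR(1, 1) = 1
g2 = OR(in2, g1) = OR(1, 1) = 1
g3 = OR(g2, g1) = OR(1, 1) = 1
g4 = NOT(g3) = NOT 1 = 0
g5 = OR(in0, g4) = OR(0, 0) = 0
g6 = AND(g5, in1) = AND(0, 0) = 0
g7 = AND(g6, in3) = AND(0, 1) = 0
g8 = AND(in5, g7) = AND(0, 0) = 0
g9 = NOT(g8) = NOT 0 = 1
giving g9 = 1 ≠ 0.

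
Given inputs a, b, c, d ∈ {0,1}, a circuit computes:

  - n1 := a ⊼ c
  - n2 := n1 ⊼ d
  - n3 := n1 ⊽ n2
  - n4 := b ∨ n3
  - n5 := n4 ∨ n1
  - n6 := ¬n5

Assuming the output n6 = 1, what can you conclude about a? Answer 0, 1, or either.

1

n6 = ¬n5 must be 1, so n5 = 0.
n5 = n4 ∨ n1 must be 0, so both n4 = 0 and n1 = 0.
n4 = b ∨ n3 must be 0, so both b = 0 and n3 = 0.
Every assignment with n6 = 1 has a = 1; there are 2 such assignment(s).
  a=1, b=0, c=1, d=0
  a=1, b=0, c=1, d=1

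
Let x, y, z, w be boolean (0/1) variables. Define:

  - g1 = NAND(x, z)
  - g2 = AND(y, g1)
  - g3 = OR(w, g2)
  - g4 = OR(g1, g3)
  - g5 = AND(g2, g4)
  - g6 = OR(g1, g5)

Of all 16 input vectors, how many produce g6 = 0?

4

g6 = OR(g1, g5) must be 0, so both g1 = 0 and g5 = 0.
g1 = NAND(x, z) must be 0, so both x = 1 and z = 1.
g5 = AND(g2, g4) must be 0, so at least one of g2, g4 is 0.
Satisfying assignments:
  x=1, y=0, z=1, w=0
  x=1, y=0, z=1, w=1
  x=1, y=1, z=1, w=0
  x=1, y=1, z=1, w=1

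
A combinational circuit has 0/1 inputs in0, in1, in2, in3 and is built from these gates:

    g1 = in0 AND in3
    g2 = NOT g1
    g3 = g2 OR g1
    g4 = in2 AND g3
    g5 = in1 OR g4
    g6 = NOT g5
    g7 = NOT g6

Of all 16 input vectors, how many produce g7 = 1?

12

g7 = NOT g6 must be 1, so g6 = 0.
g6 = NOT g5 must be 0, so g5 = 1.
Enumerating the 16 input combinations, 12 give g7 = 1 and 4 give g7 = 0.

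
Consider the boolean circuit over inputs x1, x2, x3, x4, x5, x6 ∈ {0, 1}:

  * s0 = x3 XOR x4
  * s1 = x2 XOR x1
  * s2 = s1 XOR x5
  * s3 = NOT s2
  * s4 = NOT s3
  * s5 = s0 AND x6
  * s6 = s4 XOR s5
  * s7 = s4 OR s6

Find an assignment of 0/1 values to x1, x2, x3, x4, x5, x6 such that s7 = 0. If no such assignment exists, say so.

s7 = s4 OR s6 must be 0, so both s4 = 0 and s6 = 0.
s4 = NOT s3 must be 0, so s3 = 1.
Check with x1=1, x2=0, x3=1, x4=0, x5=1, x6=0:
s0 = x3 XOR x4 = 1 XOR 0 = 1
s1 = x2 XOR x1 = 0 XOR 1 = 1
s2 = s1 XOR x5 = 1 XOR 1 = 0
s3 = NOT s2 = NOT 0 = 1
s4 = NOT s3 = NOT 1 = 0
s5 = s0 AND x6 = 1 AND 0 = 0
s6 = s4 XOR s5 = 0 XOR 0 = 0
s7 = s4 OR s6 = 0 OR 0 = 0
So s7 = 0 as required.

x1=1, x2=0, x3=1, x4=0, x5=1, x6=0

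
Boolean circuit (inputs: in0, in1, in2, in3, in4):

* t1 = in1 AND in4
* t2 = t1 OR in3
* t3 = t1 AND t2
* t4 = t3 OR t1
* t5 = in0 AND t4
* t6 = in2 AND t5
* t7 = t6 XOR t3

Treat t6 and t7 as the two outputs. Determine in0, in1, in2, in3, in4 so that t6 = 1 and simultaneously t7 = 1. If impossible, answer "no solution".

Across all 32 input combinations, none give both t6 = 1 and t7 = 1.

no solution exists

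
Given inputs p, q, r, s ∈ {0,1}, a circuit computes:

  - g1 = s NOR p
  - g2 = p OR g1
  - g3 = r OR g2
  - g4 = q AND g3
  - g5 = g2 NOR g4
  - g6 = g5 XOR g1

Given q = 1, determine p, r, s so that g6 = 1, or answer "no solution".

p=0, r=0, s=1

Check with q = 1 and p=0, r=0, s=1:
g1 = s NOR p = 1 NOR 0 = 0
g2 = p OR g1 = 0 OR 0 = 0
g3 = r OR g2 = 0 OR 0 = 0
g4 = q AND g3 = 1 AND 0 = 0
g5 = g2 NOR g4 = 0 NOR 0 = 1
g6 = g5 XOR g1 = 1 XOR 0 = 1
So g6 = 1.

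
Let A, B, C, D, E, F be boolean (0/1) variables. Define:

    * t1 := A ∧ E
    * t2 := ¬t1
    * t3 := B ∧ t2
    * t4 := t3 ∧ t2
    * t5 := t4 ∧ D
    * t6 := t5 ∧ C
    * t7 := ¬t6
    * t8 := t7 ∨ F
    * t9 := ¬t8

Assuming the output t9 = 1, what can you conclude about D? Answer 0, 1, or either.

1

t9 = ¬t8 must be 1, so t8 = 0.
t8 = t7 ∨ F must be 0, so both t7 = 0 and F = 0.
Every assignment with t9 = 1 has D = 1; there are 3 such assignment(s).
  A=0, B=1, C=1, D=1, E=0, F=0
  A=0, B=1, C=1, D=1, E=1, F=0
  A=1, B=1, C=1, D=1, E=0, F=0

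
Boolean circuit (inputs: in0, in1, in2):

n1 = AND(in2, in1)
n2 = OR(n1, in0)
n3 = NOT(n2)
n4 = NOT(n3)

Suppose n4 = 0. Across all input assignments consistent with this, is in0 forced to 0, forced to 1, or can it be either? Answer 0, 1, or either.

0

n4 = NOT(n3) must be 0, so n3 = 1.
n3 = NOT(n2) must be 1, so n2 = 0.
n2 = OR(n1, in0) must be 0, so both n1 = 0 and in0 = 0.
Every assignment with n4 = 0 has in0 = 0; there are 3 such assignment(s).
  in0=0, in1=0, in2=0
  in0=0, in1=0, in2=1
  in0=0, in1=1, in2=0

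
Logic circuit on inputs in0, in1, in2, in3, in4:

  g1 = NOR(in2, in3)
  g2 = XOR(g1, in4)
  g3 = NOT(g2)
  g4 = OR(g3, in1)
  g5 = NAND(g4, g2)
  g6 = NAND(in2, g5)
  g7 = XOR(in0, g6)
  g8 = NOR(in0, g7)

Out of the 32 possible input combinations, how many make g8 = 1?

6

g8 = NOR(in0, g7) must be 1, so both in0 = 0 and g7 = 0.
Satisfying assignments:
  in0=0, in1=0, in2=1, in3=0, in4=0
  in0=0, in1=0, in2=1, in3=0, in4=1
  in0=0, in1=0, in2=1, in3=1, in4=0
  in0=0, in1=0, in2=1, in3=1, in4=1
  in0=0, in1=1, in2=1, in3=0, in4=0
  in0=0, in1=1, in2=1, in3=1, in4=0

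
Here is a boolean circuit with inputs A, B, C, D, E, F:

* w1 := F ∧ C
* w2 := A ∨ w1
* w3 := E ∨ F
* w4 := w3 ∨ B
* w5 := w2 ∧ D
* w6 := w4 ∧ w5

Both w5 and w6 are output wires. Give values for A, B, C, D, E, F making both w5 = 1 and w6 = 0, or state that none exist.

Check with A=1, B=0, C=0, D=1, E=0, F=0:
w1 = F ∧ C = 0 ∧ 0 = 0
w2 = A ∨ w1 = 1 ∨ 0 = 1
w3 = E ∨ F = 0 ∨ 0 = 0
w4 = w3 ∨ B = 0 ∨ 0 = 0
w5 = w2 ∧ D = 1 ∧ 1 = 1
w6 = w4 ∧ w5 = 0 ∧ 1 = 0
So w5 = 1 and w6 = 0.

A=1, B=0, C=0, D=1, E=0, F=0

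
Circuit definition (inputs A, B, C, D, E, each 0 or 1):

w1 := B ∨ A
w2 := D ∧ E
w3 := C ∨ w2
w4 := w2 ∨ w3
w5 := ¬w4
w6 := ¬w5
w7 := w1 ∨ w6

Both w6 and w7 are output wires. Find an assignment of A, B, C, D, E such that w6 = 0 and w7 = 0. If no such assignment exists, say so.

Check with A=0, B=0, C=0, D=0, E=1:
w1 = B ∨ A = 0 ∨ 0 = 0
w2 = D ∧ E = 0 ∧ 1 = 0
w3 = C ∨ w2 = 0 ∨ 0 = 0
w4 = w2 ∨ w3 = 0 ∨ 0 = 0
w5 = ¬w4 = ¬0 = 1
w6 = ¬w5 = ¬1 = 0
w7 = w1 ∨ w6 = 0 ∨ 0 = 0
So w6 = 0 and w7 = 0.

A=0, B=0, C=0, D=0, E=1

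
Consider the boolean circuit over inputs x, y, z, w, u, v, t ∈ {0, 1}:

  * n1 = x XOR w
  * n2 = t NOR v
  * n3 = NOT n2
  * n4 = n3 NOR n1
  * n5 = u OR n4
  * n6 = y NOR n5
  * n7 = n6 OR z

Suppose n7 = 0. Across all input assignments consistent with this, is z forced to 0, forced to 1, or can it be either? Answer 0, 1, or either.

n7 = n6 OR z must be 0, so both n6 = 0 and z = 0.
n6 = y NOR n5 must be 0, so at least one of y, n5 is 1.
Every assignment with n7 = 0 has z = 0; there are 50 such assignment(s).

0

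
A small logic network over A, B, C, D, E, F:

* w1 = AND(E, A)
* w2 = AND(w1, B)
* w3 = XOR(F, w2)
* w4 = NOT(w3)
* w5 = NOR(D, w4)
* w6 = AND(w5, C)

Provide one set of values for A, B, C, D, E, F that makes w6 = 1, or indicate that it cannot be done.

A=1 B=0 C=1 D=0 E=0 F=1

Check with A=1 B=0 C=1 D=0 E=0 F=1:
w1 = AND(E, A) = AND(0, 1) = 0
w2 = AND(w1, B) = AND(0, 0) = 0
w3 = XOR(F, w2) = XOR(1, 0) = 1
w4 = NOT(w3) = NOT 1 = 0
w5 = NOR(D, w4) = NOR(0, 0) = 1
w6 = AND(w5, C) = AND(1, 1) = 1
So w6 = 1 as required.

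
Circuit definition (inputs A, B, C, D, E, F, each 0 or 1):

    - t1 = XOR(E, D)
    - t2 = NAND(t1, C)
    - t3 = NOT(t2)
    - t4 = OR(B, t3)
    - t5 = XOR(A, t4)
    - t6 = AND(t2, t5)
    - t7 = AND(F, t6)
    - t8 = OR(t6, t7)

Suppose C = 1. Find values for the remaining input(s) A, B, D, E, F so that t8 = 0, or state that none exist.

t8 = OR(t6, t7) must be 0, so both t6 = 0 and t7 = 0.
t6 = AND(t2, t5) must be 0, so at least one of t2, t5 is 0.
Check with C = 1 and A=0, B=0, D=0, E=0, F=0:
t1 = XOR(E, D) = XOR(0, 0) = 0
t2 = NAND(t1, C) = NAND(0, 1) = 1
t3 = NOT(t2) = NOT 1 = 0
t4 = OR(B, t3) = OR(0, 0) = 0
t5 = XOR(A, t4) = XOR(0, 0) = 0
t6 = AND(t2, t5) = AND(1, 0) = 0
t7 = AND(F, t6) = AND(0, 0) = 0
t8 = OR(t6, t7) = OR(0, 0) = 0
So t8 = 0.

A=0 B=0 D=0 E=0 F=0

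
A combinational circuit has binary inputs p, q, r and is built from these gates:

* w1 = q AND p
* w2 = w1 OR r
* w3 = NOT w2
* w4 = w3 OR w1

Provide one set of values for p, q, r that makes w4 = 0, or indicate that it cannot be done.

p=0, q=1, r=1

w4 = w3 OR w1 must be 0, so both w3 = 0 and w1 = 0.
Check with p=0, q=1, r=1:
w1 = q AND p = 1 AND 0 = 0
w2 = w1 OR r = 0 OR 1 = 1
w3 = NOT w2 = NOT 1 = 0
w4 = w3 OR w1 = 0 OR 0 = 0
So w4 = 0 as required.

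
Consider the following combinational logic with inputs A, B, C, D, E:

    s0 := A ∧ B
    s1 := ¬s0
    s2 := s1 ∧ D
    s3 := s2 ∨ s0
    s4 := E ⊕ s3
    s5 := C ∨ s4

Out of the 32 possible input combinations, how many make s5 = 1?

24

s5 = C ∨ s4 must be 1, so at least one of C, s4 is 1.
Enumerating the 32 input combinations, 24 give s5 = 1 and 8 give s5 = 0.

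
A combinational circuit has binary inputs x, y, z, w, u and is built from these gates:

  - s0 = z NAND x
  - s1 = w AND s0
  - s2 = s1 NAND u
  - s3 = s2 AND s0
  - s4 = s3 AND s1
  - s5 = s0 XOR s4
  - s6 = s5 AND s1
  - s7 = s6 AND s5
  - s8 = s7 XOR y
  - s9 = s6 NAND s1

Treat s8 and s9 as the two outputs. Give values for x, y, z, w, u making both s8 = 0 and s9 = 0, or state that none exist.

Check with x=1, y=1, z=0, w=1, u=1:
s0 = z NAND x = 0 NAND 1 = 1
s1 = w AND s0 = 1 AND 1 = 1
s2 = s1 NAND u = 1 NAND 1 = 0
s3 = s2 AND s0 = 0 AND 1 = 0
s4 = s3 AND s1 = 0 AND 1 = 0
s5 = s0 XOR s4 = 1 XOR 0 = 1
s6 = s5 AND s1 = 1 AND 1 = 1
s7 = s6 AND s5 = 1 AND 1 = 1
s8 = s7 XOR y = 1 XOR 1 = 0
s9 = s6 NAND s1 = 1 NAND 1 = 0
So s8 = 0 and s9 = 0.

x=1, y=1, z=0, w=1, u=1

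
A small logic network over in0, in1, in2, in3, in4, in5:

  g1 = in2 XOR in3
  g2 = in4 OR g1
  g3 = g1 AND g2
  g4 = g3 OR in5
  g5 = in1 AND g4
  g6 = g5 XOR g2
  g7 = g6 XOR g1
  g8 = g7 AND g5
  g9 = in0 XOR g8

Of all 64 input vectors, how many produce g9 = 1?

g9 = in0 XOR g8 must be 1, so in0 and g8 differ.
Enumerating the 64 input combinations, 32 give g9 = 1 and 32 give g9 = 0.

32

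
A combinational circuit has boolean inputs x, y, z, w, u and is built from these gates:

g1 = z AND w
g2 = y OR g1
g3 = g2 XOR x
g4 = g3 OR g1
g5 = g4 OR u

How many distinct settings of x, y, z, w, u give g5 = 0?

6

g5 = g4 OR u must be 0, so both g4 = 0 and u = 0.
g4 = g3 OR g1 must be 0, so both g3 = 0 and g1 = 0.
Satisfying assignments:
  x=0, y=0, z=0, w=0, u=0
  x=0, y=0, z=0, w=1, u=0
  x=0, y=0, z=1, w=0, u=0
  x=1, y=1, z=0, w=0, u=0
  x=1, y=1, z=0, w=1, u=0
  x=1, y=1, z=1, w=0, u=0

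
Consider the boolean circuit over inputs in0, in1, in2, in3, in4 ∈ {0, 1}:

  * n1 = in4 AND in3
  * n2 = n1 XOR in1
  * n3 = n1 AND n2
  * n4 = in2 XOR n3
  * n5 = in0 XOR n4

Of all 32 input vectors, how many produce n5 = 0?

16

n5 = in0 XOR n4 must be 0, so in0 and n4 are equal.
Enumerating the 32 input combinations, 16 give n5 = 0 and 16 give n5 = 1.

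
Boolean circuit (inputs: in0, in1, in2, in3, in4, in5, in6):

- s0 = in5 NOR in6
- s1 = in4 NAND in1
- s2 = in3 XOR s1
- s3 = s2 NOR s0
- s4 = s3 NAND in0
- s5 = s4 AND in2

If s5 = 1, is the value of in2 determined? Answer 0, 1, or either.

1

s5 = s4 AND in2 must be 1, so both s4 = 1 and in2 = 1.
s4 = s3 NAND in0 must be 1, so at least one of s3, in0 is 0.
Every assignment with s5 = 1 has in2 = 1; there are 52 such assignment(s).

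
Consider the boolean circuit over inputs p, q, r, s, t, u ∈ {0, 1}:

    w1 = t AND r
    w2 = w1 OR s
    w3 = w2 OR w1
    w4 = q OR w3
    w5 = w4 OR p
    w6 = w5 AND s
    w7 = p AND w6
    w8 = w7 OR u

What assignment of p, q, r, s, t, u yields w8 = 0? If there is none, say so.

p=1, q=0, r=1, s=0, t=0, u=0

w8 = w7 OR u must be 0, so both w7 = 0 and u = 0.
w7 = p AND w6 must be 0, so at least one of p, w6 is 0.
Check with p=1, q=0, r=1, s=0, t=0, u=0:
w1 = t AND r = 0 AND 1 = 0
w2 = w1 OR s = 0 OR 0 = 0
w3 = w2 OR w1 = 0 OR 0 = 0
w4 = q OR w3 = 0 OR 0 = 0
w5 = w4 OR p = 0 OR 1 = 1
w6 = w5 AND s = 1 AND 0 = 0
w7 = p AND w6 = 1 AND 0 = 0
w8 = w7 OR u = 0 OR 0 = 0
So w8 = 0 as required.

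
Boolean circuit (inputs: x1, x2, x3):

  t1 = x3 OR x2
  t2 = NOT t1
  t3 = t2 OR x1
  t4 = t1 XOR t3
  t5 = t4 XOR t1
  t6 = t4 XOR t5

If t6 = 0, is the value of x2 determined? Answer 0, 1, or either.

0

t6 = t4 XOR t5 must be 0, so t4 and t5 are equal.
Every assignment with t6 = 0 has x2 = 0; there are 2 such assignment(s).
  x1=0, x2=0, x3=0
  x1=1, x2=0, x3=0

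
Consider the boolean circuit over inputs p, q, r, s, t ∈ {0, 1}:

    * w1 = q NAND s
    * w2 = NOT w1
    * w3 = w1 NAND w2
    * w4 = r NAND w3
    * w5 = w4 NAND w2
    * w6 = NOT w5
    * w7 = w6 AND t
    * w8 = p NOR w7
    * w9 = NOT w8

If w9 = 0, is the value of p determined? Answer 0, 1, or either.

w9 = NOT w8 must be 0, so w8 = 1.
w8 = p NOR w7 must be 1, so both p = 0 and w7 = 0.
Every assignment with w9 = 0 has p = 0; there are 15 such assignment(s).

0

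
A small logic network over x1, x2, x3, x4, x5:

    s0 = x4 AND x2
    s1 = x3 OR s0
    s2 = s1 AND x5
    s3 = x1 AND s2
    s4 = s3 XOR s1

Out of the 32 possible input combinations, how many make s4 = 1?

s4 = s3 XOR s1 must be 1, so s3 and s1 differ.
Enumerating the 32 input combinations, 15 give s4 = 1 and 17 give s4 = 0.

15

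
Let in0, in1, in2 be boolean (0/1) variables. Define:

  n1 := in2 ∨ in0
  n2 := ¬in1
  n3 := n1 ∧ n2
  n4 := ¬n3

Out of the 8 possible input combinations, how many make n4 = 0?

n4 = ¬n3 must be 0, so n3 = 1.
n3 = n1 ∧ n2 must be 1, so both n1 = 1 and n2 = 1.
Enumerating the 8 input combinations, 3 give n4 = 0 and 5 give n4 = 1.

3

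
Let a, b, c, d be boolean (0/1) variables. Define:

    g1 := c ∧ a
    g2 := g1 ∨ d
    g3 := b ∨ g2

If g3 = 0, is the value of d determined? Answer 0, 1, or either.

0

g3 = b ∨ g2 must be 0, so both b = 0 and g2 = 0.
Every assignment with g3 = 0 has d = 0; there are 3 such assignment(s).
  a=0, b=0, c=0, d=0
  a=0, b=0, c=1, d=0
  a=1, b=0, c=0, d=0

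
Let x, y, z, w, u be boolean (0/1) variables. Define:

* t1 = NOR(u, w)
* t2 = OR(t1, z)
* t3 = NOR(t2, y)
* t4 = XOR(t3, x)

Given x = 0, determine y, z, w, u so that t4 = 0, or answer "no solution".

y=1, z=0, w=1, u=1

t4 = XOR(t3, x) must be 0, so t3 and x are equal.
Check with x = 0 and y=1, z=0, w=1, u=1:
t1 = NOR(u, w) = NOR(1, 1) = 0
t2 = OR(t1, z) = OR(0, 0) = 0
t3 = NOR(t2, y) = NOR(0, 1) = 0
t4 = XOR(t3, x) = XOR(0, 0) = 0
So t4 = 0.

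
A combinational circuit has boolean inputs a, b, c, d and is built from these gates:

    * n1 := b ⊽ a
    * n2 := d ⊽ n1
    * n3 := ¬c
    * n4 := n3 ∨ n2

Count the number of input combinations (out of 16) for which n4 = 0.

5

n4 = n3 ∨ n2 must be 0, so both n3 = 0 and n2 = 0.
Satisfying assignments:
  a=0, b=0, c=1, d=0
  a=0, b=0, c=1, d=1
  a=0, b=1, c=1, d=1
  a=1, b=0, c=1, d=1
  a=1, b=1, c=1, d=1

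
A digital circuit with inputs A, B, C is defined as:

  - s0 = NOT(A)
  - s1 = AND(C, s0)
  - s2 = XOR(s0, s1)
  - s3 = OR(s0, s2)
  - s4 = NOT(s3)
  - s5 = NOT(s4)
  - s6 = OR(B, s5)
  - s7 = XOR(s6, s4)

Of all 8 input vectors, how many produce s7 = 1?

s7 = XOR(s6, s4) must be 1, so s6 and s4 differ.
Enumerating the 8 input combinations, 6 give s7 = 1 and 2 give s7 = 0.

6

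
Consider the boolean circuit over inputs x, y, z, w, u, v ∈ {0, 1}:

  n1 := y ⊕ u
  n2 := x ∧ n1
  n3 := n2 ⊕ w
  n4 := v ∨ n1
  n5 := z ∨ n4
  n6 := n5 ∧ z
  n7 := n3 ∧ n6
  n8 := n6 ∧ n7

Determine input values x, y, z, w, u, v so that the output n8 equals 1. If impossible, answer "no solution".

n8 = n6 ∧ n7 must be 1, so both n6 = 1 and n7 = 1.
n6 = n5 ∧ z must be 1, so both n5 = 1 and z = 1.
n7 = n3 ∧ n6 must be 1, so both n3 = 1 and n6 = 1.
Check with x=1, y=0, z=1, w=0, u=1, v=0:
n1 = y ⊕ u = 0 ⊕ 1 = 1
n2 = x ∧ n1 = 1 ∧ 1 = 1
n3 = n2 ⊕ w = 1 ⊕ 0 = 1
n4 = v ∨ n1 = 0 ∨ 1 = 1
n5 = z ∨ n4 = 1 ∨ 1 = 1
n6 = n5 ∧ z = 1 ∧ 1 = 1
n7 = n3 ∧ n6 = 1 ∧ 1 = 1
n8 = n6 ∧ n7 = 1 ∧ 1 = 1
So n8 = 1 as required.

x=1, y=0, z=1, w=0, u=1, v=0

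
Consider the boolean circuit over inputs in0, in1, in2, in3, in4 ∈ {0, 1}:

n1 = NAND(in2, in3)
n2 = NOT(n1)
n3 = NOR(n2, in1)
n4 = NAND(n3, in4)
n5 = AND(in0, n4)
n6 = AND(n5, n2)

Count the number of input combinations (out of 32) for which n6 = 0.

28

n6 = AND(n5, n2) must be 0, so at least one of n5, n2 is 0.
Enumerating the 32 input combinations, 28 give n6 = 0 and 4 give n6 = 1.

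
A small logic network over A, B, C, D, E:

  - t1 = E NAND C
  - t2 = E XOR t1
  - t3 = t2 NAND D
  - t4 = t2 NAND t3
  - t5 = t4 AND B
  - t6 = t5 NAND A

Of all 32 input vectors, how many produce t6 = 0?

t6 = t5 NAND A must be 0, so both t5 = 1 and A = 1.
t5 = t4 AND B must be 1, so both t4 = 1 and B = 1.
Satisfying assignments:
  A=1, B=1, C=0, D=0, E=1
  A=1, B=1, C=0, D=1, E=0
  A=1, B=1, C=0, D=1, E=1
  A=1, B=1, C=1, D=1, E=0
  A=1, B=1, C=1, D=1, E=1

5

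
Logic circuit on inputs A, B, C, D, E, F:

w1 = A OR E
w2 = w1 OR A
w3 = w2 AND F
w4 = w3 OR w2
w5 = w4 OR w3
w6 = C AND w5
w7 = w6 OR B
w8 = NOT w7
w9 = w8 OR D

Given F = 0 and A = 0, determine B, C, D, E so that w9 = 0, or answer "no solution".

B=0, C=1, D=0, E=1

w9 = w8 OR D must be 0, so both w8 = 0 and D = 0.
Check with F = 0 and A = 0 and B=0, C=1, D=0, E=1:
w1 = A OR E = 0 OR 1 = 1
w2 = w1 OR A = 1 OR 0 = 1
w3 = w2 AND F = 1 AND 0 = 0
w4 = w3 OR w2 = 0 OR 1 = 1
w5 = w4 OR w3 = 1 OR 0 = 1
w6 = C AND w5 = 1 AND 1 = 1
w7 = w6 OR B = 1 OR 0 = 1
w8 = NOT w7 = NOT 1 = 0
w9 = w8 OR D = 0 OR 0 = 0
So w9 = 0.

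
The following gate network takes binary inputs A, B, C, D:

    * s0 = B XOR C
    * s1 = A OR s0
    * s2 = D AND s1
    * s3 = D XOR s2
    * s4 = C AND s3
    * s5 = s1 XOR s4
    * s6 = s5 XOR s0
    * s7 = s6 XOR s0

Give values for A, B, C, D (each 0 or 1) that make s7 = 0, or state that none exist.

s7 = s6 XOR s0 must be 0, so s6 and s0 are equal.
Check with A=0, B=1, C=1, D=0:
s0 = B XOR C = 1 XOR 1 = 0
s1 = A OR s0 = 0 OR 0 = 0
s2 = D AND s1 = 0 AND 0 = 0
s3 = D XOR s2 = 0 XOR 0 = 0
s4 = C AND s3 = 1 AND 0 = 0
s5 = s1 XOR s4 = 0 XOR 0 = 0
s6 = s5 XOR s0 = 0 XOR 0 = 0
s7 = s6 XOR s0 = 0 XOR 0 = 0
So s7 = 0 as required.

A=0, B=1, C=1, D=0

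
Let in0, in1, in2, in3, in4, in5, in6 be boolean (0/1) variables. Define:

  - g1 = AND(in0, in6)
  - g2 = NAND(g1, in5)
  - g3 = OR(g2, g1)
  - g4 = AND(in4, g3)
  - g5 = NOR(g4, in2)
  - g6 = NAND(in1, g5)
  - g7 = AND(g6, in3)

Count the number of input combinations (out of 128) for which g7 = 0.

72

g7 = AND(g6, in3) must be 0, so at least one of g6, in3 is 0.
Enumerating the 128 input combinations, 72 give g7 = 0 and 56 give g7 = 1.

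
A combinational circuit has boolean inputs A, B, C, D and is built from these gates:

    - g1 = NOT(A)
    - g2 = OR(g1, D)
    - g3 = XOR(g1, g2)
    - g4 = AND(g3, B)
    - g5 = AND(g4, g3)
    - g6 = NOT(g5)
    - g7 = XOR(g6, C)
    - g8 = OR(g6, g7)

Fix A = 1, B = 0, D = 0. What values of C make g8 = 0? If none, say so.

With A = 1, B = 0, D = 0 fixed, none of the 2 settings of C give g8 = 0.
For example, with C=0:
g1 = NOT(A) = NOT 1 = 0
g2 = OR(g1, D) = OR(0, 0) = 0
g3 = XOR(g1, g2) = XOR(0, 0) = 0
g4 = AND(g3, B) = AND(0, 0) = 0
g5 = AND(g4, g3) = AND(0, 0) = 0
g6 = NOT(g5) = NOT 0 = 1
g7 = XOR(g6, C) = XOR(1, 0) = 1
g8 = OR(g6, g7) = OR(1, 1) = 1
giving g8 = 1 ≠ 0.

no solution exists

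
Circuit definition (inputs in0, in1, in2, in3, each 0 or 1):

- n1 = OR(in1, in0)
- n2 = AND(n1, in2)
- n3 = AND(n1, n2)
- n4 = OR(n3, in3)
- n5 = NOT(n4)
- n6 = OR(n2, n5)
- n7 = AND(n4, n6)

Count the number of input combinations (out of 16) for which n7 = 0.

n7 = AND(n4, n6) must be 0, so at least one of n4, n6 is 0.
Enumerating the 16 input combinations, 10 give n7 = 0 and 6 give n7 = 1.

10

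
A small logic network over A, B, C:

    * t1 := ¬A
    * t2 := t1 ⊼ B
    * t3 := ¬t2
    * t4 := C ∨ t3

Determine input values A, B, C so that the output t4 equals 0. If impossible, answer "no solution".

A=1, B=0, C=0

t4 = C ∨ t3 must be 0, so both C = 0 and t3 = 0.
t3 = ¬t2 must be 0, so t2 = 1.
Check with A=1, B=0, C=0:
t1 = ¬A = ¬1 = 0
t2 = t1 ⊼ B = 0 ⊼ 0 = 1
t3 = ¬t2 = ¬1 = 0
t4 = C ∨ t3 = 0 ∨ 0 = 0
So t4 = 0 as required.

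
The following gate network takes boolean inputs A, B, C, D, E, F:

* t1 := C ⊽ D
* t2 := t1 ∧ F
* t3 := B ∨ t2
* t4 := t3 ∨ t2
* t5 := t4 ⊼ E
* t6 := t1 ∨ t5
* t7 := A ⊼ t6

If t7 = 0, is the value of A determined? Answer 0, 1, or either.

1

t7 = A ⊼ t6 must be 0, so both A = 1 and t6 = 1.
t6 = t1 ∨ t5 must be 1, so at least one of t1, t5 is 1.
Every assignment with t7 = 0 has A = 1; there are 26 such assignment(s).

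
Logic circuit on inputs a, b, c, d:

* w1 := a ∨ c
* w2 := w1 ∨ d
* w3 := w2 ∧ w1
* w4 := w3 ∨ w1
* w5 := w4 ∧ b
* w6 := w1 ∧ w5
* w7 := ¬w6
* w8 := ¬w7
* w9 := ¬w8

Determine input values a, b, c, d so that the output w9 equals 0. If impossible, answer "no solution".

a=0, b=1, c=1, d=0

w9 = ¬w8 must be 0, so w8 = 1.
w8 = ¬w7 must be 1, so w7 = 0.
w7 = ¬w6 must be 0, so w6 = 1.
Check with a=0, b=1, c=1, d=0:
w1 = a ∨ c = 0 ∨ 1 = 1
w2 = w1 ∨ d = 1 ∨ 0 = 1
w3 = w2 ∧ w1 = 1 ∧ 1 = 1
w4 = w3 ∨ w1 = 1 ∨ 1 = 1
w5 = w4 ∧ b = 1 ∧ 1 = 1
w6 = w1 ∧ w5 = 1 ∧ 1 = 1
w7 = ¬w6 = ¬1 = 0
w8 = ¬w7 = ¬0 = 1
w9 = ¬w8 = ¬1 = 0
So w9 = 0 as required.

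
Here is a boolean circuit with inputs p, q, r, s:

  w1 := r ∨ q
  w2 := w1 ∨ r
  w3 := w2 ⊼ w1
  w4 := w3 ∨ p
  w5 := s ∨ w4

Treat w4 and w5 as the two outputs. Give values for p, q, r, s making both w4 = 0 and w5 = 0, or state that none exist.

Check with p=0, q=1, r=1, s=0:
w1 = r ∨ q = 1 ∨ 1 = 1
w2 = w1 ∨ r = 1 ∨ 1 = 1
w3 = w2 ⊼ w1 = 1 ⊼ 1 = 0
w4 = w3 ∨ p = 0 ∨ 0 = 0
w5 = s ∨ w4 = 0 ∨ 0 = 0
So w4 = 0 and w5 = 0.

p=0, q=1, r=1, s=0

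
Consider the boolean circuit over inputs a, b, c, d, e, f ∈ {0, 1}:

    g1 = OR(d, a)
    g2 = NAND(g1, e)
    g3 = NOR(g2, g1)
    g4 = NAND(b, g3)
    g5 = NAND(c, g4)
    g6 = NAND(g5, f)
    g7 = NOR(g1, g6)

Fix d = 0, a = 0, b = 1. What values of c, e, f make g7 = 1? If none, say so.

c=0, e=1, f=1

g7 = NOR(g1, g6) must be 1, so both g1 = 0 and g6 = 0.
g1 = OR(d, a) must be 0, so both d = 0 and a = 0.
Check with d = 0, a = 0, b = 1 and c=0, e=1, f=1:
g1 = OR(d, a) = OR(0, 0) = 0
g2 = NAND(g1, e) = NAND(0, 1) = 1
g3 = NOR(g2, g1) = NOR(1, 0) = 0
g4 = NAND(b, g3) = NAND(1, 0) = 1
g5 = NAND(c, g4) = NAND(0, 1) = 1
g6 = NAND(g5, f) = NAND(1, 1) = 0
g7 = NOR(g1, g6) = NOR(0, 0) = 1
So g7 = 1.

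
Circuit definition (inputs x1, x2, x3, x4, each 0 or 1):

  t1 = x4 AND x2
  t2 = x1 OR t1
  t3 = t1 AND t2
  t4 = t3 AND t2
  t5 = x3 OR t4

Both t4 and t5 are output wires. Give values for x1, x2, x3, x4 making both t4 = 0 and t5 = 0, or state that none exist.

Check with x1=0, x2=0, x3=0, x4=1:
t1 = x4 AND x2 = 1 AND 0 = 0
t2 = x1 OR t1 = 0 OR 0 = 0
t3 = t1 AND t2 = 0 AND 0 = 0
t4 = t3 AND t2 = 0 AND 0 = 0
t5 = x3 OR t4 = 0 OR 0 = 0
So t4 = 0 and t5 = 0.

x1=0, x2=0, x3=0, x4=1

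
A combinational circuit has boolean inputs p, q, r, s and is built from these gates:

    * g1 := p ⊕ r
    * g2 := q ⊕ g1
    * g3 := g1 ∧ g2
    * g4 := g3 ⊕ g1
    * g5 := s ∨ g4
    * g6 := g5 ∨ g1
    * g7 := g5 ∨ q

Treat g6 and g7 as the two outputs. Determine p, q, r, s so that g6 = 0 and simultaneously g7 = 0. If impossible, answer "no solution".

p=1 q=0 r=1 s=0

Check with p=1 q=0 r=1 s=0:
g1 = p ⊕ r = 1 ⊕ 1 = 0
g2 = q ⊕ g1 = 0 ⊕ 0 = 0
g3 = g1 ∧ g2 = 0 ∧ 0 = 0
g4 = g3 ⊕ g1 = 0 ⊕ 0 = 0
g5 = s ∨ g4 = 0 ∨ 0 = 0
g6 = g5 ∨ g1 = 0 ∨ 0 = 0
g7 = g5 ∨ q = 0 ∨ 0 = 0
So g6 = 0 and g7 = 0.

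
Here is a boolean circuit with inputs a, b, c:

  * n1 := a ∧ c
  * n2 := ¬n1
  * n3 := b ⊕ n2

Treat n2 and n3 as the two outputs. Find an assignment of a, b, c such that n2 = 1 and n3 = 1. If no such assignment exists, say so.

Check with a=0 b=0 c=1:
n1 = a ∧ c = 0 ∧ 1 = 0
n2 = ¬n1 = ¬0 = 1
n3 = b ⊕ n2 = 0 ⊕ 1 = 1
So n2 = 1 and n3 = 1.

a=0 b=0 c=1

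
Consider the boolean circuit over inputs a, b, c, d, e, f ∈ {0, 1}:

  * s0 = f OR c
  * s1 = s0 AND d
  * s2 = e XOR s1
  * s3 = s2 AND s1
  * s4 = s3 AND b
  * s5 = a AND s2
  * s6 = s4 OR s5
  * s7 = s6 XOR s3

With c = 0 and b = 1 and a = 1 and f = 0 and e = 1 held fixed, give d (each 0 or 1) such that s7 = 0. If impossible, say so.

With c = 0 and b = 1 and a = 1 and f = 0 and e = 1 fixed, none of the 2 settings of d give s7 = 0.
For example, with d=0:
s0 = f OR c = 0 OR 0 = 0
s1 = s0 AND d = 0 AND 0 = 0
s2 = e XOR s1 = 1 XOR 0 = 1
s3 = s2 AND s1 = 1 AND 0 = 0
s4 = s3 AND b = 0 AND 1 = 0
s5 = a AND s2 = 1 AND 1 = 1
s6 = s4 OR s5 = 0 OR 1 = 1
s7 = s6 XOR s3 = 1 XOR 0 = 1
giving s7 = 1 ≠ 0.

no solution exists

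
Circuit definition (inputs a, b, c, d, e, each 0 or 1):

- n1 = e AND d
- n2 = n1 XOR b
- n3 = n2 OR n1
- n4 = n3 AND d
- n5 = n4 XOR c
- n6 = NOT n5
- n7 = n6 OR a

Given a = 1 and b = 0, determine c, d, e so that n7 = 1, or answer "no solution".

c=1, d=1, e=0

n7 = n6 OR a must be 1, so at least one of n6, a is 1.
Check with a = 1 and b = 0 and c=1, d=1, e=0:
n1 = e AND d = 0 AND 1 = 0
n2 = n1 XOR b = 0 XOR 0 = 0
n3 = n2 OR n1 = 0 OR 0 = 0
n4 = n3 AND d = 0 AND 1 = 0
n5 = n4 XOR c = 0 XOR 1 = 1
n6 = NOT n5 = NOT 1 = 0
n7 = n6 OR a = 0 OR 1 = 1
So n7 = 1.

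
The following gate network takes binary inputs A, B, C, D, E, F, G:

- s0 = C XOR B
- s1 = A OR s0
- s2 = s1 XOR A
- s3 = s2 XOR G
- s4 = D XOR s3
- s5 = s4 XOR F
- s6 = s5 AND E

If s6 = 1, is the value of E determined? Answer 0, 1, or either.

s6 = s5 AND E must be 1, so both s5 = 1 and E = 1.
s5 = s4 XOR F must be 1, so s4 and F differ.
Every assignment with s6 = 1 has E = 1; there are 32 such assignment(s).

1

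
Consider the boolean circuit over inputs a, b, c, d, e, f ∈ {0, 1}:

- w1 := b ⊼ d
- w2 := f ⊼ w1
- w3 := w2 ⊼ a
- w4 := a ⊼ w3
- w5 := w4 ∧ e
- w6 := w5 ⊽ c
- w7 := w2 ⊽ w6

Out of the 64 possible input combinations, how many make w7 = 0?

49

w7 = w2 ⊽ w6 must be 0, so at least one of w2, w6 is 1.
Enumerating the 64 input combinations, 49 give w7 = 0 and 15 give w7 = 1.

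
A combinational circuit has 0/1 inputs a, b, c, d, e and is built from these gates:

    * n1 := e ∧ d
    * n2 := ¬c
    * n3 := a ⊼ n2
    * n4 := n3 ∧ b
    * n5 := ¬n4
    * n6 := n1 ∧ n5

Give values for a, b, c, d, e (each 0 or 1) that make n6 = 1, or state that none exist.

n6 = n1 ∧ n5 must be 1, so both n1 = 1 and n5 = 1.
n1 = e ∧ d must be 1, so both e = 1 and d = 1.
n5 = ¬n4 must be 1, so n4 = 0.
Check with a=1, b=0, c=1, d=1, e=1:
n1 = e ∧ d = 1 ∧ 1 = 1
n2 = ¬c = ¬1 = 0
n3 = a ⊼ n2 = 1 ⊼ 0 = 1
n4 = n3 ∧ b = 1 ∧ 0 = 0
n5 = ¬n4 = ¬0 = 1
n6 = n1 ∧ n5 = 1 ∧ 1 = 1
So n6 = 1 as required.

a=1, b=0, c=1, d=1, e=1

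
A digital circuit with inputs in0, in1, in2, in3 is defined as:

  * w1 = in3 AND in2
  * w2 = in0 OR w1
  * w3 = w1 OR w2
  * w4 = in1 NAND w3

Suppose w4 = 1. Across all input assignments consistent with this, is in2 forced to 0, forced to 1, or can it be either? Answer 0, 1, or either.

either

Both values of in2 occur among assignments with w4 = 1:
  in2=0: in0=0, in1=0, in2=0, in3=0
  in2=1: in0=0, in1=0, in2=1, in3=0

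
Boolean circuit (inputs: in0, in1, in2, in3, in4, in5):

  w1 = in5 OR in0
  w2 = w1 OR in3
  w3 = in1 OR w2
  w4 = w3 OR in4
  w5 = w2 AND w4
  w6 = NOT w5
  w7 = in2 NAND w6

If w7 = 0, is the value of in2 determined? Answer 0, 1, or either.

1

w7 = in2 NAND w6 must be 0, so both in2 = 1 and w6 = 1.
Every assignment with w7 = 0 has in2 = 1; there are 4 such assignment(s).
  in0=0, in1=0, in2=1, in3=0, in4=0, in5=0
  in0=0, in1=0, in2=1, in3=0, in4=1, in5=0
  in0=0, in1=1, in2=1, in3=0, in4=0, in5=0
  in0=0, in1=1, in2=1, in3=0, in4=1, in5=0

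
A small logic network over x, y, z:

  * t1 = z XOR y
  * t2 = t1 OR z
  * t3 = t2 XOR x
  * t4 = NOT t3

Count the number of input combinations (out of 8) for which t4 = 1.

4

t4 = NOT t3 must be 1, so t3 = 0.
t3 = t2 XOR x must be 0, so t2 and x are equal.
Satisfying assignments:
  x=0, y=0, z=0
  x=1, y=0, z=1
  x=1, y=1, z=0
  x=1, y=1, z=1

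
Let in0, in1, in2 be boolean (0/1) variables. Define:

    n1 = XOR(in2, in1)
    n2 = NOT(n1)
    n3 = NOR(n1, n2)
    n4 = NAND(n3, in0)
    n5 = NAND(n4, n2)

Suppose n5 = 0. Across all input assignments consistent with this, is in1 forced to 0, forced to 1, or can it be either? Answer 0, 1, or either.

Both values of in1 occur among assignments with n5 = 0:
  in1=0: in0=0, in1=0, in2=0
  in1=1: in0=0, in1=1, in2=1

either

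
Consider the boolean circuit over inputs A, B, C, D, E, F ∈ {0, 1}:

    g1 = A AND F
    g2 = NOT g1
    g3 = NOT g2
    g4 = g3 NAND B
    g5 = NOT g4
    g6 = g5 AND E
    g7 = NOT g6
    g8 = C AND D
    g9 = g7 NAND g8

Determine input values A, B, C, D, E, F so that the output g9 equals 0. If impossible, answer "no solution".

A=0, B=1, C=1, D=1, E=1, F=1

g9 = g7 NAND g8 must be 0, so both g7 = 1 and g8 = 1.
Check with A=0, B=1, C=1, D=1, E=1, F=1:
g1 = A AND F = 0 AND 1 = 0
g2 = NOT g1 = NOT 0 = 1
g3 = NOT g2 = NOT 1 = 0
g4 = g3 NAND B = 0 NAND 1 = 1
g5 = NOT g4 = NOT 1 = 0
g6 = g5 AND E = 0 AND 1 = 0
g7 = NOT g6 = NOT 0 = 1
g8 = C AND D = 1 AND 1 = 1
g9 = g7 NAND g8 = 1 NAND 1 = 0
So g9 = 0 as required.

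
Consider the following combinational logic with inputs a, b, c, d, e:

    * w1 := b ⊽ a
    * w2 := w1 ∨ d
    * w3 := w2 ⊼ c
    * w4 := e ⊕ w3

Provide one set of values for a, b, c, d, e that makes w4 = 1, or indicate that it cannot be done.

a=0 b=1 c=1 d=0 e=0

w4 = e ⊕ w3 must be 1, so e and w3 differ.
Check with a=0 b=1 c=1 d=0 e=0:
w1 = b ⊽ a = 1 ⊽ 0 = 0
w2 = w1 ∨ d = 0 ∨ 0 = 0
w3 = w2 ⊼ c = 0 ⊼ 1 = 1
w4 = e ⊕ w3 = 0 ⊕ 1 = 1
So w4 = 1 as required.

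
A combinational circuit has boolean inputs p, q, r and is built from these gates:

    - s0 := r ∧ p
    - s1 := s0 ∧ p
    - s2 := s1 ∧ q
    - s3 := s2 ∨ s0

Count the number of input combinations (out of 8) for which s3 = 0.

6

s3 = s2 ∨ s0 must be 0, so both s2 = 0 and s0 = 0.
Satisfying assignments:
  p=0, q=0, r=0
  p=0, q=0, r=1
  p=0, q=1, r=0
  p=0, q=1, r=1
  p=1, q=0, r=0
  p=1, q=1, r=0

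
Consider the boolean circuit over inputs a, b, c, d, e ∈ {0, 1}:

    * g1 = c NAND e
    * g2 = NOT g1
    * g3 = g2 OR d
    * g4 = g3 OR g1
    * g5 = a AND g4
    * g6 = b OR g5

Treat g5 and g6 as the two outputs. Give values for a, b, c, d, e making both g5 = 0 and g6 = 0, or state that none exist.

Check with a=0 b=0 c=1 d=1 e=1:
g1 = c NAND e = 1 NAND 1 = 0
g2 = NOT g1 = NOT 0 = 1
g3 = g2 OR d = 1 OR 1 = 1
g4 = g3 OR g1 = 1 OR 0 = 1
g5 = a AND g4 = 0 AND 1 = 0
g6 = b OR g5 = 0 OR 0 = 0
So g5 = 0 and g6 = 0.

a=0 b=0 c=1 d=1 e=1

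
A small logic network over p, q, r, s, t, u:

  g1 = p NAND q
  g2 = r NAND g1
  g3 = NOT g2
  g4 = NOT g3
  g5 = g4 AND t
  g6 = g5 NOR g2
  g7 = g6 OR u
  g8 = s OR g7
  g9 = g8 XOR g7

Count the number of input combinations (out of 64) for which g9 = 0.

g9 = g8 XOR g7 must be 0, so g8 and g7 are equal.
Enumerating the 64 input combinations, 54 give g9 = 0 and 10 give g9 = 1.

54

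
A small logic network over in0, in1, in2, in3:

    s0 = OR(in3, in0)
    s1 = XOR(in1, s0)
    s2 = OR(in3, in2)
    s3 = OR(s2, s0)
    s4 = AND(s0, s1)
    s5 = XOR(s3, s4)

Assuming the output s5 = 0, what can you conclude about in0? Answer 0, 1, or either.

Both values of in0 occur among assignments with s5 = 0:
  in0=0: in0=0, in1=0, in2=0, in3=0
  in0=1: in0=1, in1=0, in2=0, in3=0

either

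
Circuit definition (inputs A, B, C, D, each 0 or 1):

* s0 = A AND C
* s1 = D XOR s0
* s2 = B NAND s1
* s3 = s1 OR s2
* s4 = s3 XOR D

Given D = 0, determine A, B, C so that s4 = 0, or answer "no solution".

no solution exists

With D = 0 fixed, none of the 8 settings of A, B, C give s4 = 0.
For example, with A=0, B=1, C=0:
s0 = A AND C = 0 AND 0 = 0
s1 = D XOR s0 = 0 XOR 0 = 0
s2 = B NAND s1 = 1 NAND 0 = 1
s3 = s1 OR s2 = 0 OR 1 = 1
s4 = s3 XOR D = 1 XOR 0 = 1
giving s4 = 1 ≠ 0.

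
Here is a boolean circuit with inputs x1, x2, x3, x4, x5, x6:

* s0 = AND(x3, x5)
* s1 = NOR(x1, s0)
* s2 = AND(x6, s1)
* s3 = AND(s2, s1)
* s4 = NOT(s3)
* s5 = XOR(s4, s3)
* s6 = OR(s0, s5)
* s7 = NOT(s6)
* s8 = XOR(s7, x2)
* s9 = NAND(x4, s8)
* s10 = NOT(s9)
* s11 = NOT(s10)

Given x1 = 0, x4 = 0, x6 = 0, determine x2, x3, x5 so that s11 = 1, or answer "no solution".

x2=0, x3=0, x5=0

Check with x1 = 0, x4 = 0, x6 = 0 and x2=0, x3=0, x5=0:
s0 = AND(x3, x5) = AND(0, 0) = 0
s1 = NOR(x1, s0) = NOR(0, 0) = 1
s2 = AND(x6, s1) = AND(0, 1) = 0
s3 = AND(s2, s1) = AND(0, 1) = 0
s4 = NOT(s3) = NOT 0 = 1
s5 = XOR(s4, s3) = XOR(1, 0) = 1
s6 = OR(s0, s5) = OR(0, 1) = 1
s7 = NOT(s6) = NOT 1 = 0
s8 = XOR(s7, x2) = XOR(0, 0) = 0
s9 = NAND(x4, s8) = NAND(0, 0) = 1
s10 = NOT(s9) = NOT 1 = 0
s11 = NOT(s10) = NOT 0 = 1
So s11 = 1.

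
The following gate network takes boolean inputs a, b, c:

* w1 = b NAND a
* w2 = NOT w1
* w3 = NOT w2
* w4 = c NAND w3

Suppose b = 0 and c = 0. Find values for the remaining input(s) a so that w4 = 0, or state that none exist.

no solution exists

With b = 0 and c = 0 fixed, none of the 2 settings of a give w4 = 0.
For example, with a=1:
w1 = b NAND a = 0 NAND 1 = 1
w2 = NOT w1 = NOT 1 = 0
w3 = NOT w2 = NOT 0 = 1
w4 = c NAND w3 = 0 NAND 1 = 1
giving w4 = 1 ≠ 0.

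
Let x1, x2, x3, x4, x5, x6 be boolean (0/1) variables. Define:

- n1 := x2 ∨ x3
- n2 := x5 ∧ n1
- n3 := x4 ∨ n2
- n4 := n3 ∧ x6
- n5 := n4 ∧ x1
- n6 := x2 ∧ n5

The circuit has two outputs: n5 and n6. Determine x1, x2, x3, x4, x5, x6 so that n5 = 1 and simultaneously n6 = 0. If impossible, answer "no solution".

Check with x1=1 x2=0 x3=0 x4=1 x5=0 x6=1:
n1 = x2 ∨ x3 = 0 ∨ 0 = 0
n2 = x5 ∧ n1 = 0 ∧ 0 = 0
n3 = x4 ∨ n2 = 1 ∨ 0 = 1
n4 = n3 ∧ x6 = 1 ∧ 1 = 1
n5 = n4 ∧ x1 = 1 ∧ 1 = 1
n6 = x2 ∧ n5 = 0 ∧ 1 = 0
So n5 = 1 and n6 = 0.

x1=1 x2=0 x3=0 x4=1 x5=0 x6=1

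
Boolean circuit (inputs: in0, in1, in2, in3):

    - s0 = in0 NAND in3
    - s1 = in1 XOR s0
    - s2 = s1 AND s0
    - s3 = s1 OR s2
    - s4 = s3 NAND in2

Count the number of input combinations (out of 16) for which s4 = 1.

s4 = s3 NAND in2 must be 1, so at least one of s3, in2 is 0.
Enumerating the 16 input combinations, 12 give s4 = 1 and 4 give s4 = 0.

12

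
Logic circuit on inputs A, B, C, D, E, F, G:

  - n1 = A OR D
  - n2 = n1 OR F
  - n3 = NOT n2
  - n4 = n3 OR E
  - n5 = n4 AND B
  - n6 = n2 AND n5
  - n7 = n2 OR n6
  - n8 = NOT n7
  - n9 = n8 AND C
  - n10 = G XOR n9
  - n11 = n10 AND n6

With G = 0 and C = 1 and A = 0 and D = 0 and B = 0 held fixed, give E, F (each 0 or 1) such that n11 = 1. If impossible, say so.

With G = 0 and C = 1 and A = 0 and D = 0 and B = 0 fixed, none of the 4 settings of E, F give n11 = 1.
For example, with E=0, F=0:
n1 = A OR D = 0 OR 0 = 0
n2 = n1 OR F = 0 OR 0 = 0
n3 = NOT n2 = NOT 0 = 1
n4 = n3 OR E = 1 OR 0 = 1
n5 = n4 AND B = 1 AND 0 = 0
n6 = n2 AND n5 = 0 AND 0 = 0
n7 = n2 OR n6 = 0 OR 0 = 0
n8 = NOT n7 = NOT 0 = 1
n9 = n8 AND C = 1 AND 1 = 1
n10 = G XOR n9 = 0 XOR 1 = 1
n11 = n10 AND n6 = 1 AND 0 = 0
giving n11 = 0 ≠ 1.

no solution exists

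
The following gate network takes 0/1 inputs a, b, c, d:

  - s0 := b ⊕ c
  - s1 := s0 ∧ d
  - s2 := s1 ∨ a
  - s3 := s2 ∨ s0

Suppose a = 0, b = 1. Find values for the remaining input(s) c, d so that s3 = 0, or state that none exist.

s3 = s2 ∨ s0 must be 0, so both s2 = 0 and s0 = 0.
s2 = s1 ∨ a must be 0, so both s1 = 0 and a = 0.
Check with a = 0, b = 1 and c=1, d=1:
s0 = b ⊕ c = 1 ⊕ 1 = 0
s1 = s0 ∧ d = 0 ∧ 1 = 0
s2 = s1 ∨ a = 0 ∨ 0 = 0
s3 = s2 ∨ s0 = 0 ∨ 0 = 0
So s3 = 0.

c=1, d=1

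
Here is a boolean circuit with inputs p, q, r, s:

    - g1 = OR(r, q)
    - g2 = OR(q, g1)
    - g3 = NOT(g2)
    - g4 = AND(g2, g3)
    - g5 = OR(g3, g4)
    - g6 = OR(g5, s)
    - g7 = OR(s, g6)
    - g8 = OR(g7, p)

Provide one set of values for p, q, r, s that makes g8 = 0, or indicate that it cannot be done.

Check with p=0 q=1 r=0 s=0:
g1 = OR(r, q) = OR(0, 1) = 1
g2 = OR(q, g1) = OR(1, 1) = 1
g3 = NOT(g2) = NOT 1 = 0
g4 = AND(g2, g3) = AND(1, 0) = 0
g5 = OR(g3, g4) = OR(0, 0) = 0
g6 = OR(g5, s) = OR(0, 0) = 0
g7 = OR(s, g6) = OR(0, 0) = 0
g8 = OR(g7, p) = OR(0, 0) = 0
So g8 = 0 as required.

p=0 q=1 r=0 s=0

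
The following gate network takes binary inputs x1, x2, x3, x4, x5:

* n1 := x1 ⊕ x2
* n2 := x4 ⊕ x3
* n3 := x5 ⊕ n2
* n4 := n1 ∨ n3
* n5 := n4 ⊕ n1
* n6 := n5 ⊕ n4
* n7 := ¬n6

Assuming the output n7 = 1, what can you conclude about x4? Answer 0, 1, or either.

either

Both values of x4 occur among assignments with n7 = 1:
  x4=0: x1=0, x2=0, x3=0, x4=0, x5=0
  x4=1: x1=0, x2=0, x3=0, x4=1, x5=0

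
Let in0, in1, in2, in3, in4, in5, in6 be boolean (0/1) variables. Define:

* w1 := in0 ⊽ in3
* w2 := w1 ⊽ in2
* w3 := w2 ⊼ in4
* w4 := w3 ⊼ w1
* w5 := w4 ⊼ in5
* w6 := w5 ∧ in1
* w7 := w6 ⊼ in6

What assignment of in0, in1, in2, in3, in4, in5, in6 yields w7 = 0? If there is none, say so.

in0=1, in1=1, in2=1, in3=0, in4=1, in5=0, in6=1

w7 = w6 ⊼ in6 must be 0, so both w6 = 1 and in6 = 1.
Check with in0=1, in1=1, in2=1, in3=0, in4=1, in5=0, in6=1:
w1 = in0 ⊽ in3 = 1 ⊽ 0 = 0
w2 = w1 ⊽ in2 = 0 ⊽ 1 = 0
w3 = w2 ⊼ in4 = 0 ⊼ 1 = 1
w4 = w3 ⊼ w1 = 1 ⊼ 0 = 1
w5 = w4 ⊼ in5 = 1 ⊼ 0 = 1
w6 = w5 ∧ in1 = 1 ∧ 1 = 1
w7 = w6 ⊼ in6 = 1 ⊼ 1 = 0
So w7 = 0 as required.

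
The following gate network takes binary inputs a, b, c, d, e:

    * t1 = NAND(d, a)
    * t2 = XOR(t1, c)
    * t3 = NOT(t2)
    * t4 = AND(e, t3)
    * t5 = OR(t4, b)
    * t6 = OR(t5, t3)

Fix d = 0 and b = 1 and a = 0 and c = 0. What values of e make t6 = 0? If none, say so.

no solution exists

With d = 0 and b = 1 and a = 0 and c = 0 fixed, none of the 2 settings of e give t6 = 0.
For example, with e=0:
t1 = NAND(d, a) = NAND(0, 0) = 1
t2 = XOR(t1, c) = XOR(1, 0) = 1
t3 = NOT(t2) = NOT 1 = 0
t4 = AND(e, t3) = AND(0, 0) = 0
t5 = OR(t4, b) = OR(0, 1) = 1
t6 = OR(t5, t3) = OR(1, 0) = 1
giving t6 = 1 ≠ 0.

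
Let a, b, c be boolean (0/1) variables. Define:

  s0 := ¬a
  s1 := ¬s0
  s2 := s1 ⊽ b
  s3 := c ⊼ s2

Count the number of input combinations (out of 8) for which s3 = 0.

1

s3 = c ⊼ s2 must be 0, so both c = 1 and s2 = 1.
s2 = s1 ⊽ b must be 1, so both s1 = 0 and b = 0.
s1 = ¬s0 must be 0, so s0 = 1.
Satisfying assignments:
  a=0, b=0, c=1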